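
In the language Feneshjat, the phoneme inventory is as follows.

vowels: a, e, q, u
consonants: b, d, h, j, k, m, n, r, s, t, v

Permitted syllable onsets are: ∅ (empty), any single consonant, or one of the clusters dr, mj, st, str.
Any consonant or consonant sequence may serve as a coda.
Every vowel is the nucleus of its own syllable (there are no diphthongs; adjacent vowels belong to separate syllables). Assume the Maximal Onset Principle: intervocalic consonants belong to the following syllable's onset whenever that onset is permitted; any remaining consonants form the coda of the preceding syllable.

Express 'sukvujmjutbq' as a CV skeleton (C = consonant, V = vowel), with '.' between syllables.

The vowels are u, u, u, q — 4 nuclei, so 4 syllables.
/u…u/ gap (V1→V2): /kv/; trying suffixes from longest down, /v/ is the first permitted one, so coda /k/ | onset /v/.
/u…u/ gap (V2→V3): /jmj/ splits as /j/ + /mj/ (/mj/ is the longest suffix that is a licit onset).
/u…q/ gap (V3→V4): cluster /tb/ — the longest permitted-onset suffix is /b/; onset = /b/, preceding coda = /t/.
Syllabification: suk.vuj.mjut.bq.
Mapping each syllable to C/V: /suk/ → CVC, /vuj/ → CVC, /mjut/ → CCVC, /bq/ → CV.

CVC.CVC.CCVC.CV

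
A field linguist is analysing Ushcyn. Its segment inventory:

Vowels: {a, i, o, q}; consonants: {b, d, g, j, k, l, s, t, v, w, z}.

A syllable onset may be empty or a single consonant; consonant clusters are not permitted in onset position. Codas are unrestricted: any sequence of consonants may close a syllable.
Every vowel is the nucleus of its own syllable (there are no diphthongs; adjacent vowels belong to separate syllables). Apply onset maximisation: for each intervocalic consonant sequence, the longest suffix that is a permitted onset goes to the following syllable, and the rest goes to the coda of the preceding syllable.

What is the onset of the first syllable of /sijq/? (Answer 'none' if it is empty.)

s

The vowels are i, q — 2 nuclei, so 2 syllables.
Between /i/ (V1) and /q/ (V2): just /j/ — single C goes to the following onset.
Result: si.jq.
Syllable 1 is /si/: onset /s/, nucleus /i/, coda ∅.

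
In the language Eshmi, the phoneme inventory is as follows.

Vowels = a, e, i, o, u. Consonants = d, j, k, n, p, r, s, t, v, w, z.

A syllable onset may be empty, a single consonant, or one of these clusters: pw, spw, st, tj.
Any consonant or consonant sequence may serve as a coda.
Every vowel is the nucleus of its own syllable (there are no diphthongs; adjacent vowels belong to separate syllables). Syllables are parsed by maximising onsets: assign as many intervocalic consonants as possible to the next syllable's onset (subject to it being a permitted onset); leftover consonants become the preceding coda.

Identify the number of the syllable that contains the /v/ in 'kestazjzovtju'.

Nuclei (vowels): e, a, o, u → 4 syllables.
/e…a/ gap (V1→V2): /st/ — entire cluster is a permitted onset → onset /st/, coda ∅.
/a…o/ gap (V2→V3): cluster /zjz/ — the longest permitted-onset suffix is /z/; onset = /z/, preceding coda = /zj/.
/o…u/ gap (V3→V4): cluster /vtj/ — the longest permitted-onset suffix is /tj/; onset = /tj/, preceding coda = /v/.
Syllabification: ke.stazj.zov.tju.
The /v/ is in the coda of syllable 3 (/zov/).

3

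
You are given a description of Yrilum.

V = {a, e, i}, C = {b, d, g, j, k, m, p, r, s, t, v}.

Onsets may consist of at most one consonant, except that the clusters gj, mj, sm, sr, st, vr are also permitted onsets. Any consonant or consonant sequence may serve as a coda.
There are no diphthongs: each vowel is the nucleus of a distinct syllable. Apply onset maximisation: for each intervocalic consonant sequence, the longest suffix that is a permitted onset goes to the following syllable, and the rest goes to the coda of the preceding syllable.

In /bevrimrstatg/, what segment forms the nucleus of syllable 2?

i

The vowels are e, i, a — 3 nuclei, so 3 syllables.
The second nucleus (vowel 2 from the left) is /i/.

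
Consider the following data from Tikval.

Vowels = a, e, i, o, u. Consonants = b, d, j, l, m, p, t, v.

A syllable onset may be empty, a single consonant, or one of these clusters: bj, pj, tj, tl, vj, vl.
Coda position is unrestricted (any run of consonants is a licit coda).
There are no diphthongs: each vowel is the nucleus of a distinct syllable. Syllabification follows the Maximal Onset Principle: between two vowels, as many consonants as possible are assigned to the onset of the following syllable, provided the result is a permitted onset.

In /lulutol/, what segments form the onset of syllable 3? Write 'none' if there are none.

Nuclei (vowels): u, u, o → 3 syllables.
σ1/σ2 boundary: /l/ → onset of the next syllable (single consonants are always licit onsets).
σ2/σ3 boundary: /t/ → onset of the next syllable (single consonants are always licit onsets).
Putting it together: lu.lu.tol.
Syllable 3 is /tol/: onset /t/, nucleus /o/, coda /l/.

t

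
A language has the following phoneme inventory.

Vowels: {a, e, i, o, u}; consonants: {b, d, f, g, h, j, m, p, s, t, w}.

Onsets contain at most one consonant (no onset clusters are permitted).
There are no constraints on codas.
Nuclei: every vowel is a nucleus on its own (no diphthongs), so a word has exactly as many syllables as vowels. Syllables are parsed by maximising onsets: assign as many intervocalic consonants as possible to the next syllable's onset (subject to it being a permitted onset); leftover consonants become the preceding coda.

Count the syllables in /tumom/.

Vowels present: u, o; each is a nucleus, giving 2 syllables.

2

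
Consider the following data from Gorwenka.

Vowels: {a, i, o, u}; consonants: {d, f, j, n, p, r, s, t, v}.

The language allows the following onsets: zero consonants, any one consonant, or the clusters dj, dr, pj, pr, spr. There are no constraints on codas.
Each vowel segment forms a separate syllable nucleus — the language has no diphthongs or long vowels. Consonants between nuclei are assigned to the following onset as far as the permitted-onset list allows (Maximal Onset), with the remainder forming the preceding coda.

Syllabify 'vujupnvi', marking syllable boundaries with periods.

vu.jupn.vi

Vowels present: u, u, i; each is a nucleus, giving 3 syllables.
/u…u/ gap (V1→V2): /j/ → onset of the next syllable (single consonants are always licit onsets).
/u…i/ gap (V2→V3): /pnv/ splits as /pn/ + /v/ (/v/ is the longest suffix that is a licit onset).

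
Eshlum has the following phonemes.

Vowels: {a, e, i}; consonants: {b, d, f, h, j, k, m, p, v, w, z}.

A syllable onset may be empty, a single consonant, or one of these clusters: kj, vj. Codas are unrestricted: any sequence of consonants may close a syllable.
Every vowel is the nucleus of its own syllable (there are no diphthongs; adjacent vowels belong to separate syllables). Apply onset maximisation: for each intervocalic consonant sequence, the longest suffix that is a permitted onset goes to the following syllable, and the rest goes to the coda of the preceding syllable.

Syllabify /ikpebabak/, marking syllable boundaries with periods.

ik.pe.ba.bak

Nuclei (vowels): i, e, a, a → 4 syllables.
Between /i/ (V1) and /e/ (V2): /kp/; trying suffixes from longest down, /p/ is the first permitted one, so coda /k/ | onset /p/.
Between /e/ (V2) and /a/ (V3): /b/ → onset of the next syllable (single consonants are always licit onsets).
Between /a/ (V3) and /a/ (V4): /b/ is a single consonant, so it becomes the next onset.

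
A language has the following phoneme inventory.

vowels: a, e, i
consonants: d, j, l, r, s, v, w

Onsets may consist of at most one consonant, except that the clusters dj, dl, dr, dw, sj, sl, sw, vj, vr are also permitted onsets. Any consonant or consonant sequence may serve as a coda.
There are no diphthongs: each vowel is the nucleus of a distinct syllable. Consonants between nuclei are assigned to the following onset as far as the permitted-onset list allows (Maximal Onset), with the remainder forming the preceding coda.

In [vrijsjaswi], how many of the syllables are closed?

1

The vowels are i, a, i — 3 nuclei, so 3 syllables.
σ1/σ2 boundary: /jsj/ splits as /j/ + /sj/ (/sj/ is the longest suffix that is a licit onset).
σ2/σ3 boundary: /sw/ — entire cluster is a permitted onset → onset /sw/, coda ∅.
Syllabification: vrij.sja.swi.
Classifying each syllable: /vrij/ (closed), /sja/ (open), /swi/ (open).
Closed syllables: 1.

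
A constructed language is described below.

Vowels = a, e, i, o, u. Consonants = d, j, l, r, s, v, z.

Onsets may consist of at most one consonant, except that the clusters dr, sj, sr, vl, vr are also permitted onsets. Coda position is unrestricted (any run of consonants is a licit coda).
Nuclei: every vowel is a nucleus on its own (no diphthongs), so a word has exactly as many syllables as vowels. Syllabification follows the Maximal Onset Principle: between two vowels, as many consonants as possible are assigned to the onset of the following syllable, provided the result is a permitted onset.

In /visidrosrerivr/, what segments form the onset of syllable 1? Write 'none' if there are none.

Vowels present: i, i, o, e, i; each is a nucleus, giving 5 syllables.
σ1/σ2 boundary: just /s/ — single C goes to the following onset.
σ2/σ3 boundary: /dr/ is a licit onset in full, so it all attaches to the next syllable.
σ3/σ4 boundary: /sr/ is a licit onset in full, so it all attaches to the next syllable.
σ4/σ5 boundary: /r/ → onset of the next syllable (single consonants are always licit onsets).
Result: vi.si.dro.sre.rivr.
Syllable 1 is /vi/: onset /v/, nucleus /i/, coda ∅.

v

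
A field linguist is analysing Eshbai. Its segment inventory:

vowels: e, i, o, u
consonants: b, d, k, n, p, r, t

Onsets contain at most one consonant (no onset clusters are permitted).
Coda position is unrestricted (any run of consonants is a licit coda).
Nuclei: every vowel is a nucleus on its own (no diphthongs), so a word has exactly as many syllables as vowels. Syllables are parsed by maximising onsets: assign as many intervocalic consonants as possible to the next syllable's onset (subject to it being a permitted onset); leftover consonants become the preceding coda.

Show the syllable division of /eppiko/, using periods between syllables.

Vowels present: e, i, o; each is a nucleus, giving 3 syllables.
/e…i/ gap (V1→V2): /pp/ — longest licit onset from the right is /p/, leaving /p/ as coda.
/i…o/ gap (V2→V3): /k/ → onset of the next syllable (single consonants are always licit onsets).

ep.pi.ko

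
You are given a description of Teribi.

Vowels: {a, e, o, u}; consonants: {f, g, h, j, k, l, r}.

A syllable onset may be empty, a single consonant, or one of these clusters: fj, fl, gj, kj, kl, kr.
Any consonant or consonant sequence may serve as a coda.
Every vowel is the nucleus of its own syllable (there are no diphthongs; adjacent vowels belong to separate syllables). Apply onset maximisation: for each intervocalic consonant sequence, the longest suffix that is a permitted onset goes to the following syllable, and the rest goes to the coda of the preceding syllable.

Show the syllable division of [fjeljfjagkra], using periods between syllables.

fjelj.fjag.kra

The vowels are e, a, a — 3 nuclei, so 3 syllables.
/e…a/ gap (V1→V2): /ljfj/; trying suffixes from longest down, /fj/ is the first permitted one, so coda /lj/ | onset /fj/.
/a…a/ gap (V2→V3): /gkr/ splits as /g/ + /kr/ (/kr/ is the longest suffix that is a licit onset).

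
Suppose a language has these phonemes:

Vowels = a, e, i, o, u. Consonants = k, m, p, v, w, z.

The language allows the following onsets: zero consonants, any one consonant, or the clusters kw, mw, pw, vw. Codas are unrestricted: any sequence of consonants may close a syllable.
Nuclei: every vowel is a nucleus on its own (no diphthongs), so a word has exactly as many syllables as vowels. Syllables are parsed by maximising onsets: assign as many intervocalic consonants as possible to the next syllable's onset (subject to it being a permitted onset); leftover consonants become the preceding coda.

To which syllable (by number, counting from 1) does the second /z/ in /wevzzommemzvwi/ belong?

2

The vowels are e, o, e, i — 4 nuclei, so 4 syllables.
σ1/σ2 boundary: /vzz/ splits as /vz/ + /z/ (/z/ is the longest suffix that is a licit onset).
σ2/σ3 boundary: /mm/ splits as /m/ + /m/ (/m/ is the longest suffix that is a licit onset).
σ3/σ4 boundary: /mzvw/ — longest licit onset from the right is /vw/, leaving /mz/ as coda.
Putting it together: wevz.zom.memz.vwi.
The second /z/ is in the onset of syllable 2 (/zom/).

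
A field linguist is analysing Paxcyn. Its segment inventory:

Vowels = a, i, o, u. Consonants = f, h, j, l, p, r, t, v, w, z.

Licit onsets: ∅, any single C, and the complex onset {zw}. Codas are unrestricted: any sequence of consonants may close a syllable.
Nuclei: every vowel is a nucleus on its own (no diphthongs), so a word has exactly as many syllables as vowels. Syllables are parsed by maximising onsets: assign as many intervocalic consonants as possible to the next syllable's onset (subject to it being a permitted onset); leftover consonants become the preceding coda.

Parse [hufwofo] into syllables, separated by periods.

huf.wo.fo

Vowels present: u, o, o; each is a nucleus, giving 3 syllables.
/u…o/ gap (V1→V2): cluster /fw/ — the longest permitted-onset suffix is /w/; onset = /w/, preceding coda = /f/.
/o…o/ gap (V2→V3): just /f/ — single C goes to the following onset.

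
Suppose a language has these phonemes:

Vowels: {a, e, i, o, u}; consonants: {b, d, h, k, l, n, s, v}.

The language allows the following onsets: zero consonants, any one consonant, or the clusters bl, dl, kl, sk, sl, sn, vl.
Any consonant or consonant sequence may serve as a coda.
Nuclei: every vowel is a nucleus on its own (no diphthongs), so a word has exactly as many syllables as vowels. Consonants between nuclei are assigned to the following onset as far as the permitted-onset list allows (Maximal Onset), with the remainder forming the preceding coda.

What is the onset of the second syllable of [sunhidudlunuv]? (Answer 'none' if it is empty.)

h

Vowels present: u, i, u, u, u; each is a nucleus, giving 5 syllables.
V1 /u/ – V2 /i/: cluster /nh/ — the longest permitted-onset suffix is /h/; onset = /h/, preceding coda = /n/.
V2 /i/ – V3 /u/: just /d/ — single C goes to the following onset.
V3 /u/ – V4 /u/: /dl/ — entire cluster is a permitted onset → onset /dl/, coda ∅.
V4 /u/ – V5 /u/: just /n/ — single C goes to the following onset.
Result: sun.hi.du.dlu.nuv.
Syllable 2 is /hi/: onset /h/, nucleus /i/, coda ∅.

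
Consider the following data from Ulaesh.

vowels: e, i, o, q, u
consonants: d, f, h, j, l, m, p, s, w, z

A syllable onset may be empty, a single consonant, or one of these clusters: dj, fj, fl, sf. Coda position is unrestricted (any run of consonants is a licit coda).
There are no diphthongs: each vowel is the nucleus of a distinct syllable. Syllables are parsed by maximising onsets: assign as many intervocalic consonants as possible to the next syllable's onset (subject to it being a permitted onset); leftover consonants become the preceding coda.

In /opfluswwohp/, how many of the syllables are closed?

3

Vowels present: o, u, o; each is a nucleus, giving 3 syllables.
Between /o/ (V1) and /u/ (V2): cluster /pfl/ — the longest permitted-onset suffix is /fl/; onset = /fl/, preceding coda = /p/.
Between /u/ (V2) and /o/ (V3): /sww/ — longest licit onset from the right is /w/, leaving /sw/ as coda.
Putting it together: op.flusw.wohp.
Classifying each syllable: /op/ (closed), /flusw/ (closed), /wohp/ (closed).
Closed syllables: 3.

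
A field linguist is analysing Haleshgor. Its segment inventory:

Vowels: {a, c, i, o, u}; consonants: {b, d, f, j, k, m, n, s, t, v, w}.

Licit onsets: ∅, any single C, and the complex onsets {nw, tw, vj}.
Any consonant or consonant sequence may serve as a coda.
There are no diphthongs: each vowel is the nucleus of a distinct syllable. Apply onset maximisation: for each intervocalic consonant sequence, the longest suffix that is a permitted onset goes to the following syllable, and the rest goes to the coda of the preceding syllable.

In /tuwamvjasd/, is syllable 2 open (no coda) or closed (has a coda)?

Vowels present: u, a, a; each is a nucleus, giving 3 syllables.
σ1/σ2 boundary: just /w/ — single C goes to the following onset.
σ2/σ3 boundary: /mvj/ — longest licit onset from the right is /vj/, leaving /m/ as coda.
So the parse is tu.wam.vjasd.
Syllable 2 is /wam/ with coda /m/, so it is closed.

closed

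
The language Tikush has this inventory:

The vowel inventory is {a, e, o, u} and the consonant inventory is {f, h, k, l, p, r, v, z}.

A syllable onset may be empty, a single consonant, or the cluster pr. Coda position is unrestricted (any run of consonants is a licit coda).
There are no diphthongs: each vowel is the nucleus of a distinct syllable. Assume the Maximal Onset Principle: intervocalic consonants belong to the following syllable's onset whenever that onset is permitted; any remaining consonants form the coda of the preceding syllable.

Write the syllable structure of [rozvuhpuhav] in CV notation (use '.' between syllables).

CVC.CVC.CV.CVC

The vowels are o, u, u, a — 4 nuclei, so 4 syllables.
σ1/σ2 boundary: cluster /zv/ — the longest permitted-onset suffix is /v/; onset = /v/, preceding coda = /z/.
σ2/σ3 boundary: /hp/ splits as /h/ + /p/ (/p/ is the longest suffix that is a licit onset).
σ3/σ4 boundary: /h/ → onset of the next syllable (single consonants are always licit onsets).
Syllabification: roz.vuh.pu.hav.
Mapping each syllable to C/V: /roz/ → CVC, /vuh/ → CVC, /pu/ → CV, /hav/ → CVC.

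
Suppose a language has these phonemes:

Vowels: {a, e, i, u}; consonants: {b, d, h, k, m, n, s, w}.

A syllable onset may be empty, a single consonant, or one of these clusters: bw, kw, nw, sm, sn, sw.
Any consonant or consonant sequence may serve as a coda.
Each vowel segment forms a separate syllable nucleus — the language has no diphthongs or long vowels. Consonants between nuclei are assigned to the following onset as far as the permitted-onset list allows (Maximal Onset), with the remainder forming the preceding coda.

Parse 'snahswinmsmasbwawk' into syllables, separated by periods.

snah.swinm.smas.bwawk

Vowels present: a, i, a, a; each is a nucleus, giving 4 syllables.
Between /a/ (V1) and /i/ (V2): /hsw/ splits as /h/ + /sw/ (/sw/ is the longest suffix that is a licit onset).
Between /i/ (V2) and /a/ (V3): /nmsm/; trying suffixes from longest down, /sm/ is the first permitted one, so coda /nm/ | onset /sm/.
Between /a/ (V3) and /a/ (V4): /sbw/ — longest licit onset from the right is /bw/, leaving /s/ as coda.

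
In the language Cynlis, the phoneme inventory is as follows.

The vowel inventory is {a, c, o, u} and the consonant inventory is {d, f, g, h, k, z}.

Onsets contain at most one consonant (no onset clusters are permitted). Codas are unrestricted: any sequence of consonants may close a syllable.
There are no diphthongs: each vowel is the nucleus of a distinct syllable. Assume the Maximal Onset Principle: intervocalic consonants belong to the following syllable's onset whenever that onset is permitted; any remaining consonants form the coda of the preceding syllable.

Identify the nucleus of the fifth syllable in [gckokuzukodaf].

o

The vowels are c, o, u, u, o, a — 6 nuclei, so 6 syllables.
The fifth nucleus (vowel 5 from the left) is /o/.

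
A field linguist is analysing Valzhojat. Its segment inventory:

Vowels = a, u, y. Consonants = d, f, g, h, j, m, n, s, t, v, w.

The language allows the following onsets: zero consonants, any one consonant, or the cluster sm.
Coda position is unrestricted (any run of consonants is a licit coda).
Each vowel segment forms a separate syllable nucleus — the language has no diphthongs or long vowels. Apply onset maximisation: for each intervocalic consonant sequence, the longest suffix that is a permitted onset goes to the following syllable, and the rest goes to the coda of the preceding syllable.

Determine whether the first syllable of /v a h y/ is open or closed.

Vowels present: a, y; each is a nucleus, giving 2 syllables.
σ1/σ2 boundary: /h/ is a single consonant, so it becomes the next onset.
Syllabification: va.hy.
Syllable 1 is /va/; it ends in its nucleus with no coda, so it is open.

open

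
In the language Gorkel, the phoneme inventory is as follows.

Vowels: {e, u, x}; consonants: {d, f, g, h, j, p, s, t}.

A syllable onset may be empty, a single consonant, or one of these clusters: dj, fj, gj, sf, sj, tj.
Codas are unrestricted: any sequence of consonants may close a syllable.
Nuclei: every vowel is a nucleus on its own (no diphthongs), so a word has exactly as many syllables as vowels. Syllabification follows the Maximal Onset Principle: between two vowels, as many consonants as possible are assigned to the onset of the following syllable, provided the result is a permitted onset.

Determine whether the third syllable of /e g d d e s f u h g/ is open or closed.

Nuclei (vowels): e, e, u → 3 syllables.
σ1/σ2 boundary: /gdd/ — longest licit onset from the right is /d/, leaving /gd/ as coda.
σ2/σ3 boundary: /sf/ is a licit onset in full, so it all attaches to the next syllable.
So the parse is egd.de.sfuhg.
Syllable 3 is /sfuhg/ with coda /hg/, so it is closed.

closed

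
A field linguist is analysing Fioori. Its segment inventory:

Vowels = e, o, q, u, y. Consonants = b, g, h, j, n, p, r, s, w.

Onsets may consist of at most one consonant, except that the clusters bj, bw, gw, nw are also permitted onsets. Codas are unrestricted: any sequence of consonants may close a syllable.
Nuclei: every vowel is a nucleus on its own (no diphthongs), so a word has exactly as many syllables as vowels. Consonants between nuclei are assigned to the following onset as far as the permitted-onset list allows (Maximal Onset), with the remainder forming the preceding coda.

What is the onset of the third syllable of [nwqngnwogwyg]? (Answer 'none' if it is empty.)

Vowels present: q, o, y; each is a nucleus, giving 3 syllables.
σ1/σ2 boundary: /ngnw/ splits as /ng/ + /nw/ (/nw/ is the longest suffix that is a licit onset).
σ2/σ3 boundary: /gw/ is a licit onset in full, so it all attaches to the next syllable.
Putting it together: nwqng.nwo.gwyg.
Syllable 3 is /gwyg/: onset /gw/, nucleus /y/, coda /g/.

gw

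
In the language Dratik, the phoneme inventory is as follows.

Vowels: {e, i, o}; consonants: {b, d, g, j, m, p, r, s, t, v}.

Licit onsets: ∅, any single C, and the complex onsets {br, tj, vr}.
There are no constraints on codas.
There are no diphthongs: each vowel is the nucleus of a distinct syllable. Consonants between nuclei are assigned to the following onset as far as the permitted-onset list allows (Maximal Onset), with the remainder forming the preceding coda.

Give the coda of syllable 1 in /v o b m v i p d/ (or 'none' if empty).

Nuclei (vowels): o, i → 2 syllables.
σ1/σ2 boundary: /bmv/; trying suffixes from longest down, /v/ is the first permitted one, so coda /bm/ | onset /v/.
Putting it together: vobm.vipd.
Syllable 1 is /vobm/: onset /v/, nucleus /o/, coda /bm/.

bm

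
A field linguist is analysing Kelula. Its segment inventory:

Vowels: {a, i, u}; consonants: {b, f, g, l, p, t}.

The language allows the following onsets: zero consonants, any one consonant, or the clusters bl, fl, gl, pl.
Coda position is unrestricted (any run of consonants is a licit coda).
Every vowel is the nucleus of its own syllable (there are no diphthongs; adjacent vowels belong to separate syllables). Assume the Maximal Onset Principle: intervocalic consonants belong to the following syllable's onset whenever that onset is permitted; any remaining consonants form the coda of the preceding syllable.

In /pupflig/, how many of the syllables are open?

0

The vowels are u, i — 2 nuclei, so 2 syllables.
σ1/σ2 boundary: /pfl/ splits as /p/ + /fl/ (/fl/ is the longest suffix that is a licit onset).
Result: pup.flig.
Classifying each syllable: /pup/ (closed), /flig/ (closed).
Open syllables: 0.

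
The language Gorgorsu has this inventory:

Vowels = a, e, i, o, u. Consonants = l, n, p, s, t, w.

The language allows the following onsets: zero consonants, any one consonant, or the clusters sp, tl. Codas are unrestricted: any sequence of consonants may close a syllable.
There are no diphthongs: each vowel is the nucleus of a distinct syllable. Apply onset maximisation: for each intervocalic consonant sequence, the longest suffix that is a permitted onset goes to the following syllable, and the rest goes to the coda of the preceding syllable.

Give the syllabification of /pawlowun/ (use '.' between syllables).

The vowels are a, o, u — 3 nuclei, so 3 syllables.
V1 /a/ – V2 /o/: /wl/; trying suffixes from longest down, /l/ is the first permitted one, so coda /w/ | onset /l/.
V2 /o/ – V3 /u/: /w/ → onset of the next syllable (single consonants are always licit onsets).

paw.lo.wun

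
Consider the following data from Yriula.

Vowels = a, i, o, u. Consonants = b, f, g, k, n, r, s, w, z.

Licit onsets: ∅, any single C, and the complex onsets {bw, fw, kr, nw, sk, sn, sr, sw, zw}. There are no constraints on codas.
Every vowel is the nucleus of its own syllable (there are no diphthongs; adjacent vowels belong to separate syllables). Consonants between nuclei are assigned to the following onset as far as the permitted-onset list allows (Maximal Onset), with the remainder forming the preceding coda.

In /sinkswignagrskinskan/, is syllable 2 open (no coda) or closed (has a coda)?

closed

The vowels are i, i, a, i, a — 5 nuclei, so 5 syllables.
/i…i/ gap (V1→V2): cluster /nksw/ — the longest permitted-onset suffix is /sw/; onset = /sw/, preceding coda = /nk/.
/i…a/ gap (V2→V3): cluster /gn/ — the longest permitted-onset suffix is /n/; onset = /n/, preceding coda = /g/.
/a…i/ gap (V3→V4): /grsk/ splits as /gr/ + /sk/ (/sk/ is the longest suffix that is a licit onset).
/i…a/ gap (V4→V5): /nsk/ splits as /n/ + /sk/ (/sk/ is the longest suffix that is a licit onset).
Putting it together: sink.swig.nagr.skin.skan.
Syllable 2 is /swig/ with coda /g/, so it is closed.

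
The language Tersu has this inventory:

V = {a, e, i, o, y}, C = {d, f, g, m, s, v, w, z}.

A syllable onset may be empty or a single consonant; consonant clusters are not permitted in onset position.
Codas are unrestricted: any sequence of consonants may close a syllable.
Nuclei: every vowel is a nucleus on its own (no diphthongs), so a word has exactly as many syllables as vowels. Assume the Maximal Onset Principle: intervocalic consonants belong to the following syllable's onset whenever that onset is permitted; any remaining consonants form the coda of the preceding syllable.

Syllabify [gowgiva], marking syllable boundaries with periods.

gow.gi.va

Nuclei (vowels): o, i, a → 3 syllables.
σ1/σ2 boundary: /wg/; trying suffixes from longest down, /g/ is the first permitted one, so coda /w/ | onset /g/.
σ2/σ3 boundary: /v/ → onset of the next syllable (single consonants are always licit onsets).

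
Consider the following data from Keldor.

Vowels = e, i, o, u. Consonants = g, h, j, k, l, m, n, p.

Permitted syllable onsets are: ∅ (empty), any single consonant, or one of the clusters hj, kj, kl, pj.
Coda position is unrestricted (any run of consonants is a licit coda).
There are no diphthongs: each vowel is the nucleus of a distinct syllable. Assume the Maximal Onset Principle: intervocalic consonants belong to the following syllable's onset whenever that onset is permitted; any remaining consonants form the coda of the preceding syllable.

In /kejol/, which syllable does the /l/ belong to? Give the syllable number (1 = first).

Vowels present: e, o; each is a nucleus, giving 2 syllables.
V1 /e/ – V2 /o/: /j/ → onset of the next syllable (single consonants are always licit onsets).
Syllabification: ke.jol.
The /l/ is in the coda of syllable 2 (/jol/).

2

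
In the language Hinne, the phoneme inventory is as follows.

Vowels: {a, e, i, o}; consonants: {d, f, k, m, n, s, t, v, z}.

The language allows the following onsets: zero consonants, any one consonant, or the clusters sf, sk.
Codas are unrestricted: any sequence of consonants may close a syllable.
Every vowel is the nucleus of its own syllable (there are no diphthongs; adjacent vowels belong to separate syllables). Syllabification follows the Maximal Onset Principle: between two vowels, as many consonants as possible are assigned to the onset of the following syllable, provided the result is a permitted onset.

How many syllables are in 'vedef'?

Vowels present: e, e; each is a nucleus, giving 2 syllables.

2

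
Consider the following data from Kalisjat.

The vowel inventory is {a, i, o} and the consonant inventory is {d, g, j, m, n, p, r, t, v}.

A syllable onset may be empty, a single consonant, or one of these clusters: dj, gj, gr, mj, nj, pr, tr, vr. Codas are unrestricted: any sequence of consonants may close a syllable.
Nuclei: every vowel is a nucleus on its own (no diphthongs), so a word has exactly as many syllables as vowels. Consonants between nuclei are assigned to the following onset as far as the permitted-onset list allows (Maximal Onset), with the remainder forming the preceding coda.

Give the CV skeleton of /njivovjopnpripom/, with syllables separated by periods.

CCV.CVC.CVCC.CCV.CVC

Nuclei (vowels): i, o, o, i, o → 5 syllables.
V1 /i/ – V2 /o/: just /v/ — single C goes to the following onset.
V2 /o/ – V3 /o/: cluster /vj/ — the longest permitted-onset suffix is /j/; onset = /j/, preceding coda = /v/.
V3 /o/ – V4 /i/: cluster /pnpr/ — the longest permitted-onset suffix is /pr/; onset = /pr/, preceding coda = /pn/.
V4 /i/ – V5 /o/: just /p/ — single C goes to the following onset.
Putting it together: nji.vov.jopn.pri.pom.
Mapping each syllable to C/V: /nji/ → CCV, /vov/ → CVC, /jopn/ → CVCC, /pri/ → CCV, /pom/ → CVC.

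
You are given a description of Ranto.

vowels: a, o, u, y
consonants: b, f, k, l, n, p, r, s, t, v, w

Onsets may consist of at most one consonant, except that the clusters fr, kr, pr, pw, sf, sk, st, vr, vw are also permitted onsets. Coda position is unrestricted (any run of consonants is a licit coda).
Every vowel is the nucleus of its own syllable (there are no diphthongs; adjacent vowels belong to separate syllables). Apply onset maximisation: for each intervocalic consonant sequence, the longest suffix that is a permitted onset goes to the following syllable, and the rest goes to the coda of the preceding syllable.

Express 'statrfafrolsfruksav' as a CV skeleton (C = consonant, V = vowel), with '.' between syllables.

Vowels present: a, a, o, u, a; each is a nucleus, giving 5 syllables.
/a…a/ gap (V1→V2): cluster /trf/ — the longest permitted-onset suffix is /f/; onset = /f/, preceding coda = /tr/.
/a…o/ gap (V2→V3): cluster /fr/ — /fr/ is itself a permitted onset, so the whole cluster goes right; preceding coda = ∅.
/o…u/ gap (V3→V4): cluster /lsfr/ — the longest permitted-onset suffix is /fr/; onset = /fr/, preceding coda = /ls/.
/u…a/ gap (V4→V5): /ks/ splits as /k/ + /s/ (/s/ is the longest suffix that is a licit onset).
So the parse is statr.fa.frols.fruk.sav.
Mapping each syllable to C/V: /statr/ → CCVCC, /fa/ → CV, /frols/ → CCVCC, /fruk/ → CCVC, /sav/ → CVC.

CCVCC.CV.CCVCC.CCVC.CVC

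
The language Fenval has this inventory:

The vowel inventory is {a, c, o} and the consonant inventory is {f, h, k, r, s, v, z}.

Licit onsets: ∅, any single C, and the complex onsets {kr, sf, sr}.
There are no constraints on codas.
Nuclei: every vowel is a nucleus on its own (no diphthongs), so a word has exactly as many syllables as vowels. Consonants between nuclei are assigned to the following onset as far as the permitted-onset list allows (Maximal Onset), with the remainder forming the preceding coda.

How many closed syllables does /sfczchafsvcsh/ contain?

2

Nuclei (vowels): c, c, a, c → 4 syllables.
Between /c/ (V1) and /c/ (V2): /z/ → onset of the next syllable (single consonants are always licit onsets).
Between /c/ (V2) and /a/ (V3): just /h/ — single C goes to the following onset.
Between /a/ (V3) and /c/ (V4): cluster /fsv/ — the longest permitted-onset suffix is /v/; onset = /v/, preceding coda = /fs/.
Syllabification: sfc.zc.hafs.vcsh.
Classifying each syllable: /sfc/ (open), /zc/ (open), /hafs/ (closed), /vcsh/ (closed).
Closed syllables: 2.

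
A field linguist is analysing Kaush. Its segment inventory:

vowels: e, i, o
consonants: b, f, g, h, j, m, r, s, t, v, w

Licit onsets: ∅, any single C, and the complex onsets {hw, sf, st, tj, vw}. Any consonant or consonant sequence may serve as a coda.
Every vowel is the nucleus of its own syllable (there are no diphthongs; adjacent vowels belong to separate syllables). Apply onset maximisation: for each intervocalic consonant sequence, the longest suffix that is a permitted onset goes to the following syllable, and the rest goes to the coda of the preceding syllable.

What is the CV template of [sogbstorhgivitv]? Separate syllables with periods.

Vowels present: o, o, i, i; each is a nucleus, giving 4 syllables.
V1 /o/ – V2 /o/: cluster /gbst/ — the longest permitted-onset suffix is /st/; onset = /st/, preceding coda = /gb/.
V2 /o/ – V3 /i/: /rhg/ — longest licit onset from the right is /g/, leaving /rh/ as coda.
V3 /i/ – V4 /i/: just /v/ — single C goes to the following onset.
So the parse is sogb.storh.gi.vitv.
Mapping each syllable to C/V: /sogb/ → CVCC, /storh/ → CCVCC, /gi/ → CV, /vitv/ → CVCC.

CVCC.CCVCC.CV.CVCC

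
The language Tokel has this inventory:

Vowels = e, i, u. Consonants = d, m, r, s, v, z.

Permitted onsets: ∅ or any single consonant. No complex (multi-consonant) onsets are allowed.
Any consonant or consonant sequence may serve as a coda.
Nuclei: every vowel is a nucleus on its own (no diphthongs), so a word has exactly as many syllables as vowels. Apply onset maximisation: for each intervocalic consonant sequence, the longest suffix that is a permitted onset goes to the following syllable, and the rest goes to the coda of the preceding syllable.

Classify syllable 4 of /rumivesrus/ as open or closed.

The vowels are u, i, e, u — 4 nuclei, so 4 syllables.
σ1/σ2 boundary: just /m/ — single C goes to the following onset.
σ2/σ3 boundary: /v/ is a single consonant, so it becomes the next onset.
σ3/σ4 boundary: /sr/ splits as /s/ + /r/ (/r/ is the longest suffix that is a licit onset).
Putting it together: ru.mi.ves.rus.
Syllable 4 is /rus/ with coda /s/, so it is closed.

closed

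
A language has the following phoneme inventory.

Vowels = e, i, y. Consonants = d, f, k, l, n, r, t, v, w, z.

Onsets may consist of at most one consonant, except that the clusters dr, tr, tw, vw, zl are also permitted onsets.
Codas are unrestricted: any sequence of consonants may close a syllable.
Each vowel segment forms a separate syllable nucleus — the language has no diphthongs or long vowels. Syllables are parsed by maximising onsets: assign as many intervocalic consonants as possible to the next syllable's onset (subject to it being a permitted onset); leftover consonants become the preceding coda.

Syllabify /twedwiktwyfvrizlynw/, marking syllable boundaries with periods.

twed.wik.twyfv.ri.zlynw

Vowels present: e, i, y, i, y; each is a nucleus, giving 5 syllables.
/e…i/ gap (V1→V2): /dw/ — longest licit onset from the right is /w/, leaving /d/ as coda.
/i…y/ gap (V2→V3): cluster /ktw/ — the longest permitted-onset suffix is /tw/; onset = /tw/, preceding coda = /k/.
/y…i/ gap (V3→V4): /fvr/; trying suffixes from longest down, /r/ is the first permitted one, so coda /fv/ | onset /r/.
/i…y/ gap (V4→V5): cluster /zl/ — /zl/ is itself a permitted onset, so the whole cluster goes right; preceding coda = ∅.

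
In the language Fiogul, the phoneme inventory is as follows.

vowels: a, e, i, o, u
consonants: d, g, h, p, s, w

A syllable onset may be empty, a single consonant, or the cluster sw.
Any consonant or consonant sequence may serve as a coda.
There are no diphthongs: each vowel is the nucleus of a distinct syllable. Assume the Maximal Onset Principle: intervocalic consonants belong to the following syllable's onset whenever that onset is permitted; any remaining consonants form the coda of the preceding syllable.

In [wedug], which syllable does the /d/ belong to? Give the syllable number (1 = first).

2

Nuclei (vowels): e, u → 2 syllables.
σ1/σ2 boundary: /d/ → onset of the next syllable (single consonants are always licit onsets).
Syllabification: we.dug.
The /d/ is in the onset of syllable 2 (/dug/).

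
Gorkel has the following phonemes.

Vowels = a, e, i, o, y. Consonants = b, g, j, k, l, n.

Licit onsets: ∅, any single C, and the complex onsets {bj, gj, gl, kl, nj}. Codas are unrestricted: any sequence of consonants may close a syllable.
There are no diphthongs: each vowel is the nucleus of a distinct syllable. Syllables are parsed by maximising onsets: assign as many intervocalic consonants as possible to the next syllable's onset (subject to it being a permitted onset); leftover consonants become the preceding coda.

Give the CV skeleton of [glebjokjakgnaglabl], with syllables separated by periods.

CCV.CCVC.CVCC.CV.CCVCC

The vowels are e, o, a, a, a — 5 nuclei, so 5 syllables.
V1 /e/ – V2 /o/: /bj/ is a licit onset in full, so it all attaches to the next syllable.
V2 /o/ – V3 /a/: /kj/ — longest licit onset from the right is /j/, leaving /k/ as coda.
V3 /a/ – V4 /a/: /kgn/ — longest licit onset from the right is /n/, leaving /kg/ as coda.
V4 /a/ – V5 /a/: /gl/ — entire cluster is a permitted onset → onset /gl/, coda ∅.
Result: gle.bjok.jakg.na.glabl.
Mapping each syllable to C/V: /gle/ → CCV, /bjok/ → CCVC, /jakg/ → CVCC, /na/ → CV, /glabl/ → CCVCC.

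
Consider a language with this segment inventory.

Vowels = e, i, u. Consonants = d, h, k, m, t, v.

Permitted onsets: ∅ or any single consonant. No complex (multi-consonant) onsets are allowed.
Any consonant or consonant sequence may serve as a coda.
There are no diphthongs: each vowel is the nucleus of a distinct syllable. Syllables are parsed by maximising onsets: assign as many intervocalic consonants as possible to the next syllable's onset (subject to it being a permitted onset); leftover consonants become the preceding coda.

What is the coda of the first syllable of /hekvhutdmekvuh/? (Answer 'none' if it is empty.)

kv

Nuclei (vowels): e, u, e, u → 4 syllables.
Between /e/ (V1) and /u/ (V2): /kvh/ — longest licit onset from the right is /h/, leaving /kv/ as coda.
Between /u/ (V2) and /e/ (V3): /tdm/ — longest licit onset from the right is /m/, leaving /td/ as coda.
Between /e/ (V3) and /u/ (V4): cluster /kv/ — the longest permitted-onset suffix is /v/; onset = /v/, preceding coda = /k/.
Syllabification: hekv.hutd.mek.vuh.
Syllable 1 is /hekv/: onset /h/, nucleus /e/, coda /kv/.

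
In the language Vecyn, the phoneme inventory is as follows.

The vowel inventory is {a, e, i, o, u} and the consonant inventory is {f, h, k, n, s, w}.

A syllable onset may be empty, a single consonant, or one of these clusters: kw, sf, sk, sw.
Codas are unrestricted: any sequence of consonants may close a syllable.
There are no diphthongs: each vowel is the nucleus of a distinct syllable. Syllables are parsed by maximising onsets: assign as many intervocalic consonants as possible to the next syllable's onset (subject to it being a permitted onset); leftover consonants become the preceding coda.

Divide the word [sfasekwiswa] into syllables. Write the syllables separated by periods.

The vowels are a, e, i, a — 4 nuclei, so 4 syllables.
Between /a/ (V1) and /e/ (V2): /s/ is a single consonant, so it becomes the next onset.
Between /e/ (V2) and /i/ (V3): /kw/ — entire cluster is a permitted onset → onset /kw/, coda ∅.
Between /i/ (V3) and /a/ (V4): /sw/ is a licit onset in full, so it all attaches to the next syllable.

sfa.se.kwi.swa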